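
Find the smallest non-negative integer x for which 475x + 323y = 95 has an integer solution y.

7

gcd(475, 323) = 19 (Euclid: 475 = 1·323 + 152; 323 = 2·152 + 19; 152 = 8·19 + 0), and 19 | 95.
Extended Euclid: 475·(-2) + 323·(3) = 19. Scale by 5: x₀ = -10.
General solution x = x₀ + 17t; reducing mod 17 gives x = 7 (and y = -10).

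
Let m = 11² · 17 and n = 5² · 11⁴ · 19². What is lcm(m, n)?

2246295425

max exponent per prime: 5² · 11⁴ · 17 · 19² = 2246295425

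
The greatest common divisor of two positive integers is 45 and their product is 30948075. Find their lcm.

gcd·lcm = product, so lcm = 30948075/45 = 687735.

687735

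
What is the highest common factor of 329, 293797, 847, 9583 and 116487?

329 = 7 · 47; 293797 = 7 · 19 · 47²; 847 = 7 · 11²; 9583 = 7 · 37²; 116487 = 3² · 7 · 43²
gcd takes min exponent of each prime: 7 = 7

7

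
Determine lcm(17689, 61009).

2989441

gcd first: 61009 = 3·17689 + 7942; 17689 = 2·7942 + 1805; 7942 = 4·1805 + 722; 1805 = 2·722 + 361; 722 = 2·361 + 0 → gcd = 361
lcm = 17689·61009/gcd = 1079188201/361 = 2989441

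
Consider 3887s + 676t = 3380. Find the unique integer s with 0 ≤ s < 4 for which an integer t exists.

Reduce mod 676: 3887s ≡ 3380 (mod 676). With g = gcd(3887, 676) = 169 dividing 3380, divide through: 23s ≡ 20 (mod 4).
Since gcd(23, 4) = 1, s ≡ 20·(23)⁻¹ ≡ 0 (mod 4). Smallest non-negative: 0.

0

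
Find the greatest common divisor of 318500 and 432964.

318500 = 2² · 5³ · 7² · 13
432964 = 2² · 7² · 47²
Common: 2² · 7² = 196

196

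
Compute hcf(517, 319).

11

Euclid: 517 = 1·319 + 198; 319 = 1·198 + 121; 198 = 1·121 + 77; 121 = 1·77 + 44; 77 = 1·44 + 33; 44 = 1·33 + 11; 33 = 3·11 + 0. Last nonzero remainder: 11.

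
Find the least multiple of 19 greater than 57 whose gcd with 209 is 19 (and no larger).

76

Multiples of 19 above 57: 19·4, 19·5, … . Need the cofactor coprime to 209/19 = 11.
Checking s = 4, 5, … the first with gcd(s, 11) = 1 is s = 4, giving 76.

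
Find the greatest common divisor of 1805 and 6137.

1805 = 5 · 19²
6137 = 17 · 19²
Common: 19² = 361

361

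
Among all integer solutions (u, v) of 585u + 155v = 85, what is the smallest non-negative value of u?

Euclid: 585 = 3·155 + 120; 155 = 1·120 + 35; 120 = 3·35 + 15; 35 = 2·15 + 5; 15 = 3·5 + 0 → gcd = 5; 85 = 5·17.
Back-substitution yields 585·(-9) + 155·(34) = 5, so one solution is u = -9·17 = -153, v = 34·17 = 578.
Solutions in u differ by 155/5 = 31; the one in [0, 31) is -153 mod 31 = 2.

2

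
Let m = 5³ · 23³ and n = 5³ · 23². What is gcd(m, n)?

66125

min exponent per shared prime: 5³ · 23² = 66125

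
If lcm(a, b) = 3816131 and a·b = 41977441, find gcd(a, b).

11

gcd·lcm = product, so gcd = 41977441/3816131 = 11.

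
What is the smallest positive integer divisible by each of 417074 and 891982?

26573035762

gcd first: 891982 = 2·417074 + 57834; 417074 = 7·57834 + 12236; 57834 = 4·12236 + 8890; 12236 = 1·8890 + 3346; 8890 = 2·3346 + 2198; 3346 = 1·2198 + 1148; 2198 = 1·1148 + 1050; 1148 = 1·1050 + 98; 1050 = 10·98 + 70; 98 = 1·70 + 28; 70 = 2·28 + 14; 28 = 2·14 + 0 → gcd = 14
lcm = 417074·891982/gcd = 372022500668/14 = 26573035762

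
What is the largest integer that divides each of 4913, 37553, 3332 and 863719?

17

gcd(4913, 37553): 37553 = 7·4913 + 3162; 4913 = 1·3162 + 1751; 3162 = 1·1751 + 1411; 1751 = 1·1411 + 340; 1411 = 4·340 + 51; 340 = 6·51 + 34; 51 = 1·34 + 17; 34 = 2·17 + 0 → 17
gcd(17, 3332): 3332 = 196·17 + 0 → 17
gcd(17, 863719): 863719 = 50807·17 + 0 → 17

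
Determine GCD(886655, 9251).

886655 = 5 · 7³ · 11 · 47
9251 = 11 · 29²
Common: 11 = 11

11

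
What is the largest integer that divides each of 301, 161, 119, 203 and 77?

301 = 7 · 43; 161 = 7 · 23; 119 = 7 · 17; 203 = 7 · 29; 77 = 7 · 11
gcd takes min exponent of each prime: 7 = 7

7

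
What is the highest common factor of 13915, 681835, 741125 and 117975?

605

gcd(13915, 681835): 681835 = 49·13915 + 0 → 13915
gcd(13915, 741125): 741125 = 53·13915 + 3630; 13915 = 3·3630 + 3025; 3630 = 1·3025 + 605; 3025 = 5·605 + 0 → 605
gcd(605, 117975): 117975 = 195·605 + 0 → 605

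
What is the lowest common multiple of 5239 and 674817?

gcd first: 674817 = 128·5239 + 4225; 5239 = 1·4225 + 1014; 4225 = 4·1014 + 169; 1014 = 6·169 + 0 → gcd = 169
lcm = 5239·674817/gcd = 3535366263/169 = 20919327

20919327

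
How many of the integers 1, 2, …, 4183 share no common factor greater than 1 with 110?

110 = 2·5·11. Inclusion–exclusion on these primes:
4183 − ⌊4183/2⌋ − ⌊4183/5⌋ − ⌊4183/11⌋ + ⌊4183/10⌋ + ⌊4183/22⌋ + ⌊4183/55⌋ − ⌊4183/110⌋ = 1522

1522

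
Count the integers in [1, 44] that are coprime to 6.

Prime factors of 6: 2, 3. Count integers ≤ 44 divisible by none of them.
By inclusion–exclusion: 44 − ⌊44/2⌋ − ⌊44/3⌋ + ⌊44/6⌋ = 15.

15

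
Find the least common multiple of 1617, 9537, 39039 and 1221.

2922108189

lcm(1617, 9537) = 1617·9537/gcd = 15421329/33 = 467313
lcm(467313, 39039) = 467313·39039/gcd = 18243432207/231 = 78975897
lcm(78975897, 1221) = 78975897·1221/gcd = 96429570237/33 = 2922108189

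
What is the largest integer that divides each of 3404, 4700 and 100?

4

gcd(3404, 4700): 4700 = 1·3404 + 1296; 3404 = 2·1296 + 812; 1296 = 1·812 + 484; 812 = 1·484 + 328; 484 = 1·328 + 156; 328 = 2·156 + 16; 156 = 9·16 + 12; 16 = 1·12 + 4; 12 = 3·4 + 0 → 4
gcd(4, 100): 100 = 25·4 + 0 → 4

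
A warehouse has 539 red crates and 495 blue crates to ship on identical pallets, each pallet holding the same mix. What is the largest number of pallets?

Euclid: 539 = 1·495 + 44; 495 = 11·44 + 11; 44 = 4·11 + 0. Last nonzero remainder: 11.

11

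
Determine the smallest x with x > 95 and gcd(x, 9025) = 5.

105

gcd(x, 9025) = 5 forces 5 | x; write x = 5s. Then gcd(5s, 5·1805) = 5·gcd(s, 1805), so need gcd(s, 1805) = 1.
5s > 95 gives s ≥ 20. The least s ≥ 20 coprime to 1805 is 21, so x = 5·21 = 105.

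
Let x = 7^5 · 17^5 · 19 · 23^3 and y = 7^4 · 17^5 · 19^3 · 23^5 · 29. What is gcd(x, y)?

788086478028661

min exponent per shared prime: 7^4 · 17^5 · 19 · 23^3 = 788086478028661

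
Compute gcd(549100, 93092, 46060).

gcd(549100, 93092): 549100 = 5·93092 + 83640; 93092 = 1·83640 + 9452; 83640 = 8·9452 + 8024; 9452 = 1·8024 + 1428; 8024 = 5·1428 + 884; 1428 = 1·884 + 544; 884 = 1·544 + 340; 544 = 1·340 + 204; 340 = 1·204 + 136; 204 = 1·136 + 68; 136 = 2·68 + 0 → 68
gcd(68, 46060): 46060 = 677·68 + 24; 68 = 2·24 + 20; 24 = 1·20 + 4; 20 = 5·4 + 0 → 4

4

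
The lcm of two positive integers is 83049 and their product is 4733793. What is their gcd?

57

From gcd × lcm = mn: gcd = 4733793 / 83049 = 57.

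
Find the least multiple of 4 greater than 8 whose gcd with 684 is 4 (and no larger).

16

Multiples of 4 above 8: 4·3, 4·4, … . Need the cofactor coprime to 684/4 = 171.
Checking s = 3, 4, … the first with gcd(s, 171) = 1 is s = 4, giving 16.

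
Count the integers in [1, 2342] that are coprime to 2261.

Prime factors of 2261: 7, 17, 19. Count integers ≤ 2342 divisible by none of them.
By inclusion–exclusion: 2342 − ⌊2342/7⌋ − ⌊2342/17⌋ − ⌊2342/19⌋ + ⌊2342/119⌋ + ⌊2342/133⌋ + ⌊2342/323⌋ − ⌊2342/2261⌋ = 1790.

1790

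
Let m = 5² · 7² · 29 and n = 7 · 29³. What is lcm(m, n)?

max exponent per prime: 5² · 7² · 29³ = 29876525

29876525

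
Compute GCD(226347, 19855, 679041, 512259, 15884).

226347 = 3 · 11 · 19³; 19855 = 5 · 11 · 19²; 679041 = 3² · 11 · 19³; 512259 = 3 · 11 · 19² · 43; 15884 = 2² · 11 · 19²
gcd takes min exponent of each prime: 11 · 19² = 3971

3971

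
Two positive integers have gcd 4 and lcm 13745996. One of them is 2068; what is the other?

m·n = gcd·lcm = 4·13745996 = 54983984, so n = 54983984/2068 = 26588.

26588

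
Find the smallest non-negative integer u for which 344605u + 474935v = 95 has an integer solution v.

gcd(344605, 474935) = 5 (Euclid: 474935 = 1·344605 + 130330; 344605 = 2·130330 + 83945; 130330 = 1·83945 + 46385; 83945 = 1·46385 + 37560; 46385 = 1·37560 + 8825; 37560 = 4·8825 + 2260; 8825 = 3·2260 + 2045; 2260 = 1·2045 + 215; 2045 = 9·215 + 110; 215 = 1·110 + 105; 110 = 1·105 + 5; 105 = 21·5 + 0), and 5 | 95.
Extended Euclid: 344605·(-4413) + 474935·(3202) = 5. Scale by 19: u₀ = -83847.
General solution u = u₀ + 94987t; reducing mod 94987 gives u = 11140 (and v = -8083).

11140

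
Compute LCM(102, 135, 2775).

849150

102 = 2 · 3 · 17; 135 = 3³ · 5; 2775 = 3 · 5² · 37
lcm takes max exponent of each prime: 2 · 3³ · 5² · 17 · 37 = 849150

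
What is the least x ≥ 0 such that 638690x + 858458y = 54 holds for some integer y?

17449

Reduce mod 858458: 638690x ≡ 54 (mod 858458). With g = gcd(638690, 858458) = 2 dividing 54, divide through: 319345x ≡ 27 (mod 429229).
Since gcd(319345, 429229) = 1, x ≡ 27·(319345)⁻¹ ≡ 17449 (mod 429229). Smallest non-negative: 17449.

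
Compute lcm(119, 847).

14399

119 = 7 · 17; 847 = 7 · 11²
max exponents: 7 · 11² · 17 = 14399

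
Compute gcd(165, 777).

165 = 3 · 5 · 11
777 = 3 · 7 · 37
Common: 3 = 3

3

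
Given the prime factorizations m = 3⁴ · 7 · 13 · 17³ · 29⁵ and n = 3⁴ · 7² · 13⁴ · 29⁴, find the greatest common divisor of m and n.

min exponent per shared prime: 3⁴ · 7 · 13 · 29⁴ = 5213368251

5213368251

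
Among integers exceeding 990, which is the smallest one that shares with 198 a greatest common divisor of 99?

1089

gcd(m, 198) = 99 forces 99 | m; write m = 99s. Then gcd(99s, 99·2) = 99·gcd(s, 2), so need gcd(s, 2) = 1.
99s > 990 gives s ≥ 11. The least s ≥ 11 coprime to 2 is 11, so m = 99·11 = 1089.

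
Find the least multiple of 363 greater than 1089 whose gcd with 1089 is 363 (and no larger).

Multiples of 363 above 1089: 363·4, 363·5, … . Need the cofactor coprime to 1089/363 = 3.
Checking s = 4, 5, … the first with gcd(s, 3) = 1 is s = 4, giving 1452.

1452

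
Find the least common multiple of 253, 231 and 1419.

228459

253 = 11 · 23; 231 = 3 · 7 · 11; 1419 = 3 · 11 · 43
lcm takes max exponent of each prime: 3 · 7 · 11 · 23 · 43 = 228459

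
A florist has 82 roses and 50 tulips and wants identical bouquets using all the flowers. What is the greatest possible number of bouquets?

Euclid: 82 = 1·50 + 32; 50 = 1·32 + 18; 32 = 1·18 + 14; 18 = 1·14 + 4; 14 = 3·4 + 2; 4 = 2·2 + 0. Last nonzero remainder: 2.

2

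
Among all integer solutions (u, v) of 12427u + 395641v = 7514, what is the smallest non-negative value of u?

510

gcd(12427, 395641) = 289 (Euclid: 395641 = 31·12427 + 10404; 12427 = 1·10404 + 2023; 10404 = 5·2023 + 289; 2023 = 7·289 + 0), and 289 | 7514.
Extended Euclid: 12427·(-191) + 395641·(6) = 289. Scale by 26: u₀ = -4966.
General solution u = u₀ + 1369t; reducing mod 1369 gives u = 510 (and v = -16).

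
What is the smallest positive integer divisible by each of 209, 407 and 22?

15466

lcm(209, 407) = 209·407/gcd = 85063/11 = 7733
lcm(7733, 22) = 7733·22/gcd = 170126/11 = 15466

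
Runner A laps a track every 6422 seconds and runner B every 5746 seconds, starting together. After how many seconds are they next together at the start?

6422 = 2 · 13² · 19; 5746 = 2 · 13² · 17
max exponents: 2 · 13² · 17 · 19 = 109174

109174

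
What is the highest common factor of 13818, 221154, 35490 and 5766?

13818 = 2 · 3 · 7² · 47; 221154 = 2 · 3 · 29 · 31 · 41; 35490 = 2 · 3 · 5 · 7 · 13²; 5766 = 2 · 3 · 31²
gcd takes min exponent of each prime: 2 · 3 = 6

6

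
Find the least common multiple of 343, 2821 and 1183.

lcm(343, 2821) = 343·2821/gcd = 967603/7 = 138229
lcm(138229, 1183) = 138229·1183/gcd = 163524907/91 = 1796977

1796977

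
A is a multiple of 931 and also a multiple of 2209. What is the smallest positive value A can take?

2056579

931 = 7² · 19; 2209 = 47²
max exponents: 7² · 19 · 47² = 2056579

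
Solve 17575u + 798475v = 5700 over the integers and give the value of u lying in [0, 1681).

1227

Euclid: 798475 = 45·17575 + 7600; 17575 = 2·7600 + 2375; 7600 = 3·2375 + 475; 2375 = 5·475 + 0 → gcd = 475; 5700 = 475·12.
Back-substitution yields 17575·(-318) + 798475·(7) = 475, so one solution is u = -318·12 = -3816, v = 7·12 = 84.
Solutions in u differ by 798475/475 = 1681; the one in [0, 1681) is -3816 mod 1681 = 1227.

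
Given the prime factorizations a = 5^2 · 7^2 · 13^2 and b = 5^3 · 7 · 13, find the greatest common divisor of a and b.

2275

min exponent per shared prime: 5^2 · 7 · 13 = 2275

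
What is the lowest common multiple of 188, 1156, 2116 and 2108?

lcm(188, 1156) = 188·1156/gcd = 217328/4 = 54332
lcm(54332, 2116) = 54332·2116/gcd = 114966512/4 = 28741628
lcm(28741628, 2108) = 28741628·2108/gcd = 60587351824/68 = 890990468

890990468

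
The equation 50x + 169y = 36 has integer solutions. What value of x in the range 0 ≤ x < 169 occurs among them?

21

Reduce mod 169: 50x ≡ 36 (mod 169). With g = gcd(50, 169) = 1 dividing 36, divide through: 50x ≡ 36 (mod 169).
Since gcd(50, 169) = 1, x ≡ 36·(50)⁻¹ ≡ 21 (mod 169). Smallest non-negative: 21.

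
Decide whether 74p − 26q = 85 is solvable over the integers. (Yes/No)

No

By Bézout, 74p − 26q = 85 has integer solutions iff gcd(74, 26) | 85.
Euclid: 74 = 2·26 + 22; 26 = 1·22 + 4; 22 = 5·4 + 2; 4 = 2·2 + 0. gcd = 2; 85 mod 2 = 1. No.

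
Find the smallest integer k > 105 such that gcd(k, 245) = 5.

110

245 = 5·49. Any k with gcd(k, 245) = 5 is a multiple of 5, say 5s, with s coprime to 49.
Need s > 105/5, so s ≥ 22. First s ≥ 22 with gcd(s, 49) = 1 is s = 22. Thus k = 5·22 = 110.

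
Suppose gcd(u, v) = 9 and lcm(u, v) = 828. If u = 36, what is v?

207

u·v = gcd·lcm = 9·828 = 7452, so v = 7452/36 = 207.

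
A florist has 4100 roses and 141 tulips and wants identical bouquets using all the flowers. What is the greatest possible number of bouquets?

1

4100 = 2² · 5² · 41
141 = 3 · 47
Common: 1 = 1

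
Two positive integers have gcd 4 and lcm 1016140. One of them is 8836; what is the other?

460

u·v = gcd·lcm = 4·1016140 = 4064560, so v = 4064560/8836 = 460.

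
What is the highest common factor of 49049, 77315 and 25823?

7

49049 = 7³ · 11 · 13; 77315 = 5 · 7 · 47²; 25823 = 7² · 17 · 31
gcd takes min exponent of each prime: 7 = 7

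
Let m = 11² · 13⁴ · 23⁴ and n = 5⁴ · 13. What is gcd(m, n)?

13

min exponent per shared prime: 13 = 13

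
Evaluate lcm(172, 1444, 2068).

lcm(172, 1444) = 172·1444/gcd = 248368/4 = 62092
lcm(62092, 2068) = 62092·2068/gcd = 128406256/4 = 32101564

32101564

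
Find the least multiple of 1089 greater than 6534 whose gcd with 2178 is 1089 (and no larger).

7623

2178 = 1089·2. Any m with gcd(m, 2178) = 1089 is a multiple of 1089, say 1089s, with s coprime to 2.
Need s > 6534/1089, so s ≥ 7. First s ≥ 7 with gcd(s, 2) = 1 is s = 7. Thus m = 1089·7 = 7623.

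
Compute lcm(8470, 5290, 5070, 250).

8470 = 2 · 5 · 7 · 11²; 5290 = 2 · 5 · 23²; 5070 = 2 · 3 · 5 · 13²; 250 = 2 · 5³
lcm takes max exponent of each prime: 2 · 3 · 5³ · 7 · 11² · 13² · 23² = 56791985250

56791985250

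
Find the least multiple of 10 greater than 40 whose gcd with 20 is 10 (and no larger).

20 = 10·2. Any t with gcd(t, 20) = 10 is a multiple of 10, say 10s, with s coprime to 2.
Need s > 40/10, so s ≥ 5. First s ≥ 5 with gcd(s, 2) = 1 is s = 5. Thus t = 10·5 = 50.

50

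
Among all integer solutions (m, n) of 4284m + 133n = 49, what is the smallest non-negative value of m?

16

Reduce mod 133: 4284m ≡ 49 (mod 133). With g = gcd(4284, 133) = 7 dividing 49, divide through: 612m ≡ 7 (mod 19).
Since gcd(612, 19) = 1, m ≡ 7·(612)⁻¹ ≡ 16 (mod 19). Smallest non-negative: 16.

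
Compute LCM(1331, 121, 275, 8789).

26586725

lcm(1331, 121) = 1331·121/gcd = 161051/121 = 1331
lcm(1331, 275) = 1331·275/gcd = 366025/11 = 33275
lcm(33275, 8789) = 33275·8789/gcd = 292453975/11 = 26586725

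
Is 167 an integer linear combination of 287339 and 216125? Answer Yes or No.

gcd(287339, 216125): 287339 = 1·216125 + 71214; 216125 = 3·71214 + 2483; 71214 = 28·2483 + 1690; 2483 = 1·1690 + 793; 1690 = 2·793 + 104; 793 = 7·104 + 65; 104 = 1·65 + 39; 65 = 1·39 + 26; 39 = 1·26 + 13; 26 = 2·13 + 0 → 13
13 does not divide 167, so a solution does not exist.

No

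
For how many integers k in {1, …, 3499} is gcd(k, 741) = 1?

2040

Prime factors of 741: 3, 13, 19. Count integers ≤ 3499 divisible by none of them.
By inclusion–exclusion: 3499 − ⌊3499/3⌋ − ⌊3499/13⌋ − ⌊3499/19⌋ + ⌊3499/39⌋ + ⌊3499/57⌋ + ⌊3499/247⌋ − ⌊3499/741⌋ = 2040.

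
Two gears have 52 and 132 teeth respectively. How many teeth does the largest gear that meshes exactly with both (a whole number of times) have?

52 = 2² · 13
132 = 2² · 3 · 11
Common: 2² = 4

4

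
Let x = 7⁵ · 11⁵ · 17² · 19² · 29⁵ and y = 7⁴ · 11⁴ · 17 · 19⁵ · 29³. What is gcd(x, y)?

min exponent per shared prime: 7⁴ · 11⁴ · 17 · 19² · 29³ = 5261541711516013

5261541711516013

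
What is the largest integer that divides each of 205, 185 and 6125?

5

gcd(205, 185): 205 = 1·185 + 20; 185 = 9·20 + 5; 20 = 4·5 + 0 → 5
gcd(5, 6125): 6125 = 1225·5 + 0 → 5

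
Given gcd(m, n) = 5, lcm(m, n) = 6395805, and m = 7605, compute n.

m·n = gcd·lcm = 5·6395805 = 31979025, so n = 31979025/7605 = 4205.

4205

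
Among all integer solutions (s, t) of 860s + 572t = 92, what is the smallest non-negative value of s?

46

Euclid: 860 = 1·572 + 288; 572 = 1·288 + 284; 288 = 1·284 + 4; 284 = 71·4 + 0 → gcd = 4; 92 = 4·23.
Back-substitution yields 860·(2) + 572·(-3) = 4, so one solution is s = 2·23 = 46, t = -3·23 = -69.
Solutions in s differ by 572/4 = 143; the one in [0, 143) is 46 mod 143 = 46.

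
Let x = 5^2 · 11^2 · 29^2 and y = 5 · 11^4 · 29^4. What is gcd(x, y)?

508805

min exponent per shared prime: 5 · 11^2 · 29^2 = 508805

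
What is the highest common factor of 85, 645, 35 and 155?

5

85 = 5 · 17; 645 = 3 · 5 · 43; 35 = 5 · 7; 155 = 5 · 31
gcd takes min exponent of each prime: 5 = 5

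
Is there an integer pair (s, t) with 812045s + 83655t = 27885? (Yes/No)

gcd(812045, 83655): 812045 = 9·83655 + 59150; 83655 = 1·59150 + 24505; 59150 = 2·24505 + 10140; 24505 = 2·10140 + 4225; 10140 = 2·4225 + 1690; 4225 = 2·1690 + 845; 1690 = 2·845 + 0 → 845
845 divides 27885, so a solution exists.

Yes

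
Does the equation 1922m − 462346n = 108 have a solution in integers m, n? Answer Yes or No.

By Bézout, 1922m − 462346n = 108 has integer solutions iff gcd(1922, 462346) | 108.
Euclid: 462346 = 240·1922 + 1066; 1922 = 1·1066 + 856; 1066 = 1·856 + 210; 856 = 4·210 + 16; 210 = 13·16 + 2; 16 = 8·2 + 0. gcd = 2; 108 mod 2 = 0. Yes.

Yes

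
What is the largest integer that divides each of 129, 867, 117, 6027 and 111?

gcd(129, 867): 867 = 6·129 + 93; 129 = 1·93 + 36; 93 = 2·36 + 21; 36 = 1·21 + 15; 21 = 1·15 + 6; 15 = 2·6 + 3; 6 = 2·3 + 0 → 3
gcd(3, 117): 117 = 39·3 + 0 → 3
gcd(3, 6027): 6027 = 2009·3 + 0 → 3
gcd(3, 111): 111 = 37·3 + 0 → 3

3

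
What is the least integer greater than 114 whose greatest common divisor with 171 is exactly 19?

171 = 19·9. Any a with gcd(a, 171) = 19 is a multiple of 19, say 19s, with s coprime to 9.
Need s > 114/19, so s ≥ 7. First s ≥ 7 with gcd(s, 9) = 1 is s = 7. Thus a = 19·7 = 133.

133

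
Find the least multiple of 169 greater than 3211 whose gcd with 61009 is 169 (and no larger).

3380

gcd(a, 61009) = 169 forces 169 | a; write a = 169s. Then gcd(169s, 169·361) = 169·gcd(s, 361), so need gcd(s, 361) = 1.
169s > 3211 gives s ≥ 20. The least s ≥ 20 coprime to 361 is 20, so a = 169·20 = 3380.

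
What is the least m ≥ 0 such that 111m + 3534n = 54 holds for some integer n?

96

Reduce mod 3534: 111m ≡ 54 (mod 3534). With g = gcd(111, 3534) = 3 dividing 54, divide through: 37m ≡ 18 (mod 1178).
Since gcd(37, 1178) = 1, m ≡ 18·(37)⁻¹ ≡ 96 (mod 1178). Smallest non-negative: 96.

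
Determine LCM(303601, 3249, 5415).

13662045

303601 = 19² · 29²; 3249 = 3² · 19²; 5415 = 3 · 5 · 19²
lcm takes max exponent of each prime: 3² · 5 · 19² · 29² = 13662045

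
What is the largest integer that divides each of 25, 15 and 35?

25 = 5²; 15 = 3 · 5; 35 = 5 · 7
gcd takes min exponent of each prime: 5 = 5

5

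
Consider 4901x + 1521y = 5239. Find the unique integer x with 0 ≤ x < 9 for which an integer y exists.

gcd(4901, 1521) = 169 (Euclid: 4901 = 3·1521 + 338; 1521 = 4·338 + 169; 338 = 2·169 + 0), and 169 | 5239.
Extended Euclid: 4901·(-4) + 1521·(13) = 169. Scale by 31: x₀ = -124.
General solution x = x₀ + 9t; reducing mod 9 gives x = 2 (and y = -3).

2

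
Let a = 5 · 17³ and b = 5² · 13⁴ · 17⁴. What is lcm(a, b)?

59636082025

max exponent per prime: 5² · 13⁴ · 17⁴ = 59636082025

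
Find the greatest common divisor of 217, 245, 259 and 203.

7

gcd(217, 245): 245 = 1·217 + 28; 217 = 7·28 + 21; 28 = 1·21 + 7; 21 = 3·7 + 0 → 7
gcd(7, 259): 259 = 37·7 + 0 → 7
gcd(7, 203): 203 = 29·7 + 0 → 7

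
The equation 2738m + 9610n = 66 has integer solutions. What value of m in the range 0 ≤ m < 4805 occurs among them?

2127

Reduce mod 9610: 2738m ≡ 66 (mod 9610). With g = gcd(2738, 9610) = 2 dividing 66, divide through: 1369m ≡ 33 (mod 4805).
Since gcd(1369, 4805) = 1, m ≡ 33·(1369)⁻¹ ≡ 2127 (mod 4805). Smallest non-negative: 2127.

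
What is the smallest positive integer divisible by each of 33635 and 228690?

219771090

33635 = 5 · 7 · 31²; 228690 = 2 · 3³ · 5 · 7 · 11²
max exponents: 2 · 3³ · 5 · 7 · 11² · 31² = 219771090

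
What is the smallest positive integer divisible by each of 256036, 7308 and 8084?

256036 = 2² · 11² · 23²; 7308 = 2² · 3² · 7 · 29; 8084 = 2² · 43 · 47
lcm takes max exponent of each prime: 2² · 3² · 7 · 11² · 23² · 29 · 43 · 47 = 945378877212

945378877212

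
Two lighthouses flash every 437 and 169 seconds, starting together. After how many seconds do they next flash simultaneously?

73853

437 = 19 · 23; 169 = 13²
max exponents: 13² · 19 · 23 = 73853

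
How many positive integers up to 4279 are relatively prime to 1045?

Prime factors of 1045: 5, 11, 19. Count integers ≤ 4279 divisible by none of them.
By inclusion–exclusion: 4279 − ⌊4279/5⌋ − ⌊4279/11⌋ − ⌊4279/19⌋ + ⌊4279/55⌋ + ⌊4279/95⌋ + ⌊4279/209⌋ − ⌊4279/1045⌋ = 2948.

2948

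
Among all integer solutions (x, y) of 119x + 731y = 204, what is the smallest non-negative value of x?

gcd(119, 731) = 17 (Euclid: 731 = 6·119 + 17; 119 = 7·17 + 0), and 17 | 204.
Extended Euclid: 119·(-6) + 731·(1) = 17. Scale by 12: x₀ = -72.
General solution x = x₀ + 43t; reducing mod 43 gives x = 14 (and y = -2).

14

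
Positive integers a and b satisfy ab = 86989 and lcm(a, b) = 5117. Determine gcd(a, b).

17

gcd·lcm = product, so gcd = 86989/5117 = 17.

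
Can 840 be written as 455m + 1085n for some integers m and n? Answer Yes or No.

Yes

gcd(455, 1085): 1085 = 2·455 + 175; 455 = 2·175 + 105; 175 = 1·105 + 70; 105 = 1·70 + 35; 70 = 2·35 + 0 → 35
35 divides 840, so a solution exists.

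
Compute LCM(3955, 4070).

gcd first: 4070 = 1·3955 + 115; 3955 = 34·115 + 45; 115 = 2·45 + 25; 45 = 1·25 + 20; 25 = 1·20 + 5; 20 = 4·5 + 0 → gcd = 5
lcm = 3955·4070/gcd = 16096850/5 = 3219370

3219370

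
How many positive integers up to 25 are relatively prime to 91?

91 = 7·13. Inclusion–exclusion on these primes:
25 − ⌊25/7⌋ − ⌊25/13⌋ + ⌊25/91⌋ = 21

21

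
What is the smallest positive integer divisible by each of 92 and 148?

92 = 2² · 23; 148 = 2² · 37
max exponents: 2² · 23 · 37 = 3404

3404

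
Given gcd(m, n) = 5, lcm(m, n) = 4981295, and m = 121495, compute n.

205

m·n = gcd·lcm = 5·4981295 = 24906475, so n = 24906475/121495 = 205.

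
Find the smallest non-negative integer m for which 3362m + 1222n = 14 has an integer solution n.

213

Reduce mod 1222: 3362m ≡ 14 (mod 1222). With g = gcd(3362, 1222) = 2 dividing 14, divide through: 1681m ≡ 7 (mod 611).
Since gcd(1681, 611) = 1, m ≡ 7·(1681)⁻¹ ≡ 213 (mod 611). Smallest non-negative: 213.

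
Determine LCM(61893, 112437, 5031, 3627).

61893 = 3² · 13 · 23²; 112437 = 3² · 13 · 31²; 5031 = 3² · 13 · 43; 3627 = 3² · 13 · 31
lcm takes max exponent of each prime: 3² · 13 · 23² · 31² · 43 = 2557604439

2557604439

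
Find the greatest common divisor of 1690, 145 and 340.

1690 = 2 · 5 · 13²; 145 = 5 · 29; 340 = 2² · 5 · 17
gcd takes min exponent of each prime: 5 = 5

5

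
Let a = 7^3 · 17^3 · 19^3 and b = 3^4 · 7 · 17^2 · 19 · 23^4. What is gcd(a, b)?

min exponent per shared prime: 7 · 17^2 · 19 = 38437

38437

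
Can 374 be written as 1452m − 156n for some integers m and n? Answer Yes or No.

gcd(1452, 156): 1452 = 9·156 + 48; 156 = 3·48 + 12; 48 = 4·12 + 0 → 12
12 does not divide 374, so a solution does not exist.

No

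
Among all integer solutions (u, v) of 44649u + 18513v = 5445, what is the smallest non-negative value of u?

gcd(44649, 18513) = 1089 (Euclid: 44649 = 2·18513 + 7623; 18513 = 2·7623 + 3267; 7623 = 2·3267 + 1089; 3267 = 3·1089 + 0), and 1089 | 5445.
Extended Euclid: 44649·(5) + 18513·(-12) = 1089. Scale by 5: u₀ = 25.
General solution u = u₀ + 17t; reducing mod 17 gives u = 8 (and v = -19).

8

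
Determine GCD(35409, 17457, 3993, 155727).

gcd(35409, 17457): 35409 = 2·17457 + 495; 17457 = 35·495 + 132; 495 = 3·132 + 99; 132 = 1·99 + 33; 99 = 3·33 + 0 → 33
gcd(33, 3993): 3993 = 121·33 + 0 → 33
gcd(33, 155727): 155727 = 4719·33 + 0 → 33

33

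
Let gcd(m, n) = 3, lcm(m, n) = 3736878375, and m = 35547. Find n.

315375

Using mn = gcd(m,n)·lcm(m,n) = 3·3736878375 = 11210635125, we get n = 11210635125/35547 = 315375.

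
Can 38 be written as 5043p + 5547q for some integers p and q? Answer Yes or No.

gcd(5043, 5547): 5547 = 1·5043 + 504; 5043 = 10·504 + 3; 504 = 168·3 + 0 → 3
3 does not divide 38, so a solution does not exist.

No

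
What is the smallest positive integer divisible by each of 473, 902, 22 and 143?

504218

473 = 11 · 43; 902 = 2 · 11 · 41; 22 = 2 · 11; 143 = 11 · 13
lcm takes max exponent of each prime: 2 · 11 · 13 · 41 · 43 = 504218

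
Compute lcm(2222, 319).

gcd first: 2222 = 6·319 + 308; 319 = 1·308 + 11; 308 = 28·11 + 0 → gcd = 11
lcm = 2222·319/gcd = 708818/11 = 64438

64438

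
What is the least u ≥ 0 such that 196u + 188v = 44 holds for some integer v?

29

Reduce mod 188: 196u ≡ 44 (mod 188). With g = gcd(196, 188) = 4 dividing 44, divide through: 49u ≡ 11 (mod 47).
Since gcd(49, 47) = 1, u ≡ 11·(49)⁻¹ ≡ 29 (mod 47). Smallest non-negative: 29.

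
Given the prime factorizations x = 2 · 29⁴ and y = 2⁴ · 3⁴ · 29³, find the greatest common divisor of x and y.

min exponent per shared prime: 2 · 29³ = 48778

48778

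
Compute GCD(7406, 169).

1

7406 = 2 · 7 · 23²
169 = 13²
Common: 1 = 1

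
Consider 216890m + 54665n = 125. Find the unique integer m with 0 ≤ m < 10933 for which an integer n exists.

Euclid: 216890 = 3·54665 + 52895; 54665 = 1·52895 + 1770; 52895 = 29·1770 + 1565; 1770 = 1·1565 + 205; 1565 = 7·205 + 130; 205 = 1·130 + 75; 130 = 1·75 + 55; 75 = 1·55 + 20; 55 = 2·20 + 15; 20 = 1·15 + 5; 15 = 3·5 + 0 → gcd = 5; 125 = 5·25.
Back-substitution yields 216890·(-2934) + 54665·(11641) = 5, so one solution is m = -2934·25 = -73350, n = 11641·25 = 291025.
Solutions in m differ by 54665/5 = 10933; the one in [0, 10933) is -73350 mod 10933 = 3181.

3181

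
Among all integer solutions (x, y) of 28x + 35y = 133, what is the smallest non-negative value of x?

1

gcd(28, 35) = 7 (Euclid: 35 = 1·28 + 7; 28 = 4·7 + 0), and 7 | 133.
Extended Euclid: 28·(-1) + 35·(1) = 7. Scale by 19: x₀ = -19.
General solution x = x₀ + 5t; reducing mod 5 gives x = 1 (and y = 3).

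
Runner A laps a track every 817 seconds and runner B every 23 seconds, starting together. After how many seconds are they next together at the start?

817 = 19 · 43; 23 = 23
max exponents: 19 · 23 · 43 = 18791

18791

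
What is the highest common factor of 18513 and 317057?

18513 = 3² · 11² · 17
317057 = 13 · 29³
Common: 1 = 1

1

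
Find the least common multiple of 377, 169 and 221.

lcm(377, 169) = 377·169/gcd = 63713/13 = 4901
lcm(4901, 221) = 4901·221/gcd = 1083121/13 = 83317

83317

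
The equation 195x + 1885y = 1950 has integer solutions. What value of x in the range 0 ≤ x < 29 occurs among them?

Reduce mod 1885: 195x ≡ 1950 (mod 1885). With g = gcd(195, 1885) = 65 dividing 1950, divide through: 3x ≡ 30 (mod 29).
Since gcd(3, 29) = 1, x ≡ 30·(3)⁻¹ ≡ 10 (mod 29). Smallest non-negative: 10.

10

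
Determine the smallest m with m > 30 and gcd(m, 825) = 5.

825 = 5·165. Any m with gcd(m, 825) = 5 is a multiple of 5, say 5s, with s coprime to 165.
Need s > 30/5, so s ≥ 7. First s ≥ 7 with gcd(s, 165) = 1 is s = 7. Thus m = 5·7 = 35.

35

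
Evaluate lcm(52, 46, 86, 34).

874276

52 = 2² · 13; 46 = 2 · 23; 86 = 2 · 43; 34 = 2 · 17
lcm takes max exponent of each prime: 2² · 13 · 17 · 23 · 43 = 874276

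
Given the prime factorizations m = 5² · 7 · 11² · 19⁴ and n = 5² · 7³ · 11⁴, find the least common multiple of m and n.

max exponent per prime: 5² · 7³ · 11⁴ · 19⁴ = 16361355200575

16361355200575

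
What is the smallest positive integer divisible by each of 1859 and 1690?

18590

1859 = 11 · 13²; 1690 = 2 · 5 · 13²
max exponents: 2 · 5 · 11 · 13² = 18590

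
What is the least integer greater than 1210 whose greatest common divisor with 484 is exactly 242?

Multiples of 242 above 1210: 242·6, 242·7, … . Need the cofactor coprime to 484/242 = 2.
Checking s = 6, 7, … the first with gcd(s, 2) = 1 is s = 7, giving 1694.

1694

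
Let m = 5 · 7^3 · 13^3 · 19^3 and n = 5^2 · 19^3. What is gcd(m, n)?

min exponent per shared prime: 5 · 19^3 = 34295

34295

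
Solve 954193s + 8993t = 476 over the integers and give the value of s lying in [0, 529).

366

Euclid: 954193 = 106·8993 + 935; 8993 = 9·935 + 578; 935 = 1·578 + 357; 578 = 1·357 + 221; 357 = 1·221 + 136; 221 = 1·136 + 85; 136 = 1·85 + 51; 85 = 1·51 + 34; 51 = 1·34 + 17; 34 = 2·17 + 0 → gcd = 17; 476 = 17·28.
Back-substitution yields 954193·(202) + 8993·(-21433) = 17, so one solution is s = 202·28 = 5656, t = -21433·28 = -600124.
Solutions in s differ by 8993/17 = 529; the one in [0, 529) is 5656 mod 529 = 366.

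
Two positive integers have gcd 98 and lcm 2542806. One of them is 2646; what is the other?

94178

u·v = gcd·lcm = 98·2542806 = 249194988, so v = 249194988/2646 = 94178.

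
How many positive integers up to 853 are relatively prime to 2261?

2261 = 7·17·19. Inclusion–exclusion on these primes:
853 − ⌊853/7⌋ − ⌊853/17⌋ − ⌊853/19⌋ + ⌊853/119⌋ + ⌊853/133⌋ + ⌊853/323⌋ − ⌊853/2261⌋ = 653

653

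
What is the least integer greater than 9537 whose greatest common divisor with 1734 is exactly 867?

11271

1734 = 867·2. Any x with gcd(x, 1734) = 867 is a multiple of 867, say 867s, with s coprime to 2.
Need s > 9537/867, so s ≥ 12. First s ≥ 12 with gcd(s, 2) = 1 is s = 13. Thus x = 867·13 = 11271.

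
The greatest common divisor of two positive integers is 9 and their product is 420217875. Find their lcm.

Since gcd(a,b)·lcm(a,b) = ab, lcm = 420217875/9 = 46690875.

46690875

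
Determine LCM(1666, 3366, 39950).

193797450

1666 = 2 · 7² · 17; 3366 = 2 · 3² · 11 · 17; 39950 = 2 · 5² · 17 · 47
lcm takes max exponent of each prime: 2 · 3² · 5² · 7² · 11 · 17 · 47 = 193797450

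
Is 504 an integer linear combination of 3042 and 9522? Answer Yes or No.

By Bézout, 3042s − 9522t = 504 has integer solutions iff gcd(3042, 9522) | 504.
Euclid: 9522 = 3·3042 + 396; 3042 = 7·396 + 270; 396 = 1·270 + 126; 270 = 2·126 + 18; 126 = 7·18 + 0. gcd = 18; 504 mod 18 = 0. Yes.

Yes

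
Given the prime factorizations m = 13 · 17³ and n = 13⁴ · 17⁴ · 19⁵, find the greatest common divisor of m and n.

min exponent per shared prime: 13 · 17³ = 63869

63869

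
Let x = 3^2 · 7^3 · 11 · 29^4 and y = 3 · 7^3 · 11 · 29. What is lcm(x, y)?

24017140917

max exponent per prime: 3^2 · 7^3 · 11 · 29^4 = 24017140917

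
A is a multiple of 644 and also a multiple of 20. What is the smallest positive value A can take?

644 = 2² · 7 · 23; 20 = 2² · 5
max exponents: 2² · 5 · 7 · 23 = 3220

3220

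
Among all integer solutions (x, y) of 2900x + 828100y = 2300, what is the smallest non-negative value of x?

1143

Reduce mod 828100: 2900x ≡ 2300 (mod 828100). With g = gcd(2900, 828100) = 100 dividing 2300, divide through: 29x ≡ 23 (mod 8281).
Since gcd(29, 8281) = 1, x ≡ 23·(29)⁻¹ ≡ 1143 (mod 8281). Smallest non-negative: 1143.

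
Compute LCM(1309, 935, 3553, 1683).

1119195

1309 = 7 · 11 · 17; 935 = 5 · 11 · 17; 3553 = 11 · 17 · 19; 1683 = 3² · 11 · 17
lcm takes max exponent of each prime: 3² · 5 · 7 · 11 · 17 · 19 = 1119195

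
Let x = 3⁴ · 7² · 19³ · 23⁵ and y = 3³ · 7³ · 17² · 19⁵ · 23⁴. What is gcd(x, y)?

2539405121337

min exponent per shared prime: 3³ · 7² · 19³ · 23⁴ = 2539405121337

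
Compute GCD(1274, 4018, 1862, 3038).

98

gcd(1274, 4018): 4018 = 3·1274 + 196; 1274 = 6·196 + 98; 196 = 2·98 + 0 → 98
gcd(98, 1862): 1862 = 19·98 + 0 → 98
gcd(98, 3038): 3038 = 31·98 + 0 → 98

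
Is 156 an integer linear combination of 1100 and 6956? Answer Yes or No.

Yes

gcd(1100, 6956): 6956 = 6·1100 + 356; 1100 = 3·356 + 32; 356 = 11·32 + 4; 32 = 8·4 + 0 → 4
4 divides 156, so a solution exists.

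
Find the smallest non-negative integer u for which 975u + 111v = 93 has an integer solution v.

10

gcd(975, 111) = 3 (Euclid: 975 = 8·111 + 87; 111 = 1·87 + 24; 87 = 3·24 + 15; 24 = 1·15 + 9; 15 = 1·9 + 6; 9 = 1·6 + 3; 6 = 2·3 + 0), and 3 | 93.
Extended Euclid: 975·(-14) + 111·(123) = 3. Scale by 31: u₀ = -434.
General solution u = u₀ + 37t; reducing mod 37 gives u = 10 (and v = -87).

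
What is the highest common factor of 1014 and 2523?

3

Euclid: 2523 = 2·1014 + 495; 1014 = 2·495 + 24; 495 = 20·24 + 15; 24 = 1·15 + 9; 15 = 1·9 + 6; 9 = 1·6 + 3; 6 = 2·3 + 0. Last nonzero remainder: 3.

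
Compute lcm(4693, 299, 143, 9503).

lcm(4693, 299) = 4693·299/gcd = 1403207/13 = 107939
lcm(107939, 143) = 107939·143/gcd = 15435277/13 = 1187329
lcm(1187329, 9503) = 1187329·9503/gcd = 11283187487/13 = 867937499

867937499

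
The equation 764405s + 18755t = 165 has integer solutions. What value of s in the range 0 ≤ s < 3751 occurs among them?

1826

Euclid: 764405 = 40·18755 + 14205; 18755 = 1·14205 + 4550; 14205 = 3·4550 + 555; 4550 = 8·555 + 110; 555 = 5·110 + 5; 110 = 22·5 + 0 → gcd = 5; 165 = 5·33.
Back-substitution yields 764405·(169) + 18755·(-6888) = 5, so one solution is s = 169·33 = 5577, t = -6888·33 = -227304.
Solutions in s differ by 18755/5 = 3751; the one in [0, 3751) is 5577 mod 3751 = 1826.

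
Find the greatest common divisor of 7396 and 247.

1

7396 = 2² · 43²
247 = 13 · 19
Common: 1 = 1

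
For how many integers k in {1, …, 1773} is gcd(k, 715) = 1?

1191

Prime factors of 715: 5, 11, 13. Count integers ≤ 1773 divisible by none of them.
By inclusion–exclusion: 1773 − ⌊1773/5⌋ − ⌊1773/11⌋ − ⌊1773/13⌋ + ⌊1773/55⌋ + ⌊1773/65⌋ + ⌊1773/143⌋ − ⌊1773/715⌋ = 1191.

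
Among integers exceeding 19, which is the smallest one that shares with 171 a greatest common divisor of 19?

Multiples of 19 above 19: 19·2, 19·3, … . Need the cofactor coprime to 171/19 = 9.
Checking s = 2, 3, … the first with gcd(s, 9) = 1 is s = 2, giving 38.

38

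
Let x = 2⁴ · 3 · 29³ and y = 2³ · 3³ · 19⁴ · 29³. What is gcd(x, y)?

585336

min exponent per shared prime: 2³ · 3 · 29³ = 585336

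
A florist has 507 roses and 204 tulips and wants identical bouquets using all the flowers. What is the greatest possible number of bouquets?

3

Euclid: 507 = 2·204 + 99; 204 = 2·99 + 6; 99 = 16·6 + 3; 6 = 2·3 + 0. Last nonzero remainder: 3.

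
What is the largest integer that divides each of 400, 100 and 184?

400 = 2⁴ · 5²; 100 = 2² · 5²; 184 = 2³ · 23
gcd takes min exponent of each prime: 2² = 4

4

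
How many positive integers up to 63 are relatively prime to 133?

Prime factors of 133: 7, 19. Count integers ≤ 63 divisible by none of them.
By inclusion–exclusion: 63 − ⌊63/7⌋ − ⌊63/19⌋ + ⌊63/133⌋ = 51.

51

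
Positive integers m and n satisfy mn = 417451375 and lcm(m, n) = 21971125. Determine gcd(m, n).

From gcd × lcm = mn: gcd = 417451375 / 21971125 = 19.

19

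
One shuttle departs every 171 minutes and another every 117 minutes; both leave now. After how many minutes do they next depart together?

gcd first: 171 = 1·117 + 54; 117 = 2·54 + 9; 54 = 6·9 + 0 → gcd = 9
lcm = 171·117/gcd = 20007/9 = 2223

2223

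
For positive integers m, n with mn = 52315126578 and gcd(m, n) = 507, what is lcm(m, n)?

Since gcd(m,n)·lcm(m,n) = mn, lcm = 52315126578/507 = 103185654.

103185654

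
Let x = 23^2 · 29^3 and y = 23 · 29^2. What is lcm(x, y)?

12901781

max exponent per prime: 23^2 · 29^3 = 12901781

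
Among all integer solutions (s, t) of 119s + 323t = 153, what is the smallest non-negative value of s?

4

gcd(119, 323) = 17 (Euclid: 323 = 2·119 + 85; 119 = 1·85 + 34; 85 = 2·34 + 17; 34 = 2·17 + 0), and 17 | 153.
Extended Euclid: 119·(-8) + 323·(3) = 17. Scale by 9: s₀ = -72.
General solution s = s₀ + 19k; reducing mod 19 gives s = 4 (and t = -1).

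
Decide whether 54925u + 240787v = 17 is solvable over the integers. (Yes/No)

By Bézout, 54925u + 240787v = 17 has integer solutions iff gcd(54925, 240787) | 17.
Euclid: 240787 = 4·54925 + 21087; 54925 = 2·21087 + 12751; 21087 = 1·12751 + 8336; 12751 = 1·8336 + 4415; 8336 = 1·4415 + 3921; 4415 = 1·3921 + 494; 3921 = 7·494 + 463; 494 = 1·463 + 31; 463 = 14·31 + 29; 31 = 1·29 + 2; 29 = 14·2 + 1; 2 = 2·1 + 0. gcd = 1; 17 mod 1 = 0. Yes.

Yes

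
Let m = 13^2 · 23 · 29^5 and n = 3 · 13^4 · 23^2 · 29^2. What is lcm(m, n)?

929694636496743

max exponent per prime: 3 · 13^4 · 23^2 · 29^5 = 929694636496743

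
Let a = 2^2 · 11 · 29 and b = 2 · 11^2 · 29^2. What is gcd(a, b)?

min exponent per shared prime: 2 · 11 · 29 = 638

638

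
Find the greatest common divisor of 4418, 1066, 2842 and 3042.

gcd(4418, 1066): 4418 = 4·1066 + 154; 1066 = 6·154 + 142; 154 = 1·142 + 12; 142 = 11·12 + 10; 12 = 1·10 + 2; 10 = 5·2 + 0 → 2
gcd(2, 2842): 2842 = 1421·2 + 0 → 2
gcd(2, 3042): 3042 = 1521·2 + 0 → 2

2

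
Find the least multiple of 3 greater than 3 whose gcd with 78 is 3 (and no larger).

9

gcd(t, 78) = 3 forces 3 | t; write t = 3s. Then gcd(3s, 3·26) = 3·gcd(s, 26), so need gcd(s, 26) = 1.
3s > 3 gives s ≥ 2. The least s ≥ 2 coprime to 26 is 3, so t = 3·3 = 9.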